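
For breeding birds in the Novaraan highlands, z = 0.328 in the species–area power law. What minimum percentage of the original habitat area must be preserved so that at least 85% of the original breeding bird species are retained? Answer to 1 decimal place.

Need (A_new/A_old)^0.328 = 0.85, so A_new/A_old = 0.85^(1/0.328) = 0.85^3.049
ln(A_new/A_old) = ln 0.85 / 0.328 = -0.1625 / 0.328 = -0.4955
A_new/A_old = e^-0.4955 ≈ 0.6093

60.9%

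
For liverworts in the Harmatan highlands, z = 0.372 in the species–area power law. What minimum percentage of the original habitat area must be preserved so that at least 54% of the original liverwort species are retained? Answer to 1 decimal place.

19.1%

Need (A_new/A_old)^0.372 = 0.54, so A_new/A_old = 0.54^(1/0.372) = 0.54^2.688
ln(A_new/A_old) = ln 0.54 / 0.372 = -0.6162 / 0.372 = -1.6564
A_new/A_old = e^-1.6564 ≈ 0.1908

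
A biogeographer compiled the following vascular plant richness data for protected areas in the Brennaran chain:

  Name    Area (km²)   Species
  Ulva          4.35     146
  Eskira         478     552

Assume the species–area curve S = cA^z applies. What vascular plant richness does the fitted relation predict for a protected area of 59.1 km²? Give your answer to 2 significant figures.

z = ln(552/146) / ln(478/4.35) = 1.3299 / 4.6994 = 0.2830
c = 146 / 4.35^0.2830 = 146 / 1.516 = 96.31
S₃ = 96.31 × 59.1^0.2830 = 96.31 × 3.172 ≈ 305.5

310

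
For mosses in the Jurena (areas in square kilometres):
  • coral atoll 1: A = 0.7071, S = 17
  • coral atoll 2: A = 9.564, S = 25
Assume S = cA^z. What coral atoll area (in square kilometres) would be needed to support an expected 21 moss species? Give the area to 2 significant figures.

z = ln(25/17) / ln(9.564/0.7071) = 0.3857 / 2.6046 = 0.1481
c = 17 / 0.7071^0.1481 = 17 / 0.95 = 17.9
A = (21/17.9)^(1/0.1481) ⇒ ln A = ln(1.173)/0.1481 = 1.0805
A = e^1.0805 ≈ 2.946 square kilometres

2.9 square kilometres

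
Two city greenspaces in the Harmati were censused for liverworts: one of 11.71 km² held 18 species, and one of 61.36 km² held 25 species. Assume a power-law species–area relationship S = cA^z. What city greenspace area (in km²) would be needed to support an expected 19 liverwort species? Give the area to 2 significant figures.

z = ln(25/18) / ln(61.36/11.71) = 0.3285 / 1.6563 = 0.1983
c = 18 / 11.71^0.1983 = 18 / 1.629 = 11.05
A = (19/11.05)^(1/0.1983) ⇒ ln A = ln(1.72)/0.1983 = 2.7330
A = e^2.7330 ≈ 15.38 km²

15 km²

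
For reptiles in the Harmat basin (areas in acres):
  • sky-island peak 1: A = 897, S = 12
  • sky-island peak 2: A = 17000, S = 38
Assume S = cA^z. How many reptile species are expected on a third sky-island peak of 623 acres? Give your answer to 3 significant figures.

10.4

z = ln(38/12) / ln(17000/897) = 1.1527 / 2.9419 = 0.3918
c = 12 / 897^0.3918 = 12 / 14.35 = 0.8361
S₃ = 0.8361 × 623^0.3918 = 0.8361 × 12.44 ≈ 10.4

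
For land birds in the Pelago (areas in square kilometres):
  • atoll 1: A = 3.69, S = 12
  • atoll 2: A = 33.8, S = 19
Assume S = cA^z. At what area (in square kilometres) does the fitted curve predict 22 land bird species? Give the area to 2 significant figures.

69 square kilometres

z = ln(19/12) / ln(33.8/3.69) = 0.4595 / 2.2148 = 0.2075
c = 12 / 3.69^0.2075 = 12 / 1.311 = 9.152
A = (22/9.152)^(1/0.2075) ⇒ ln A = ln(2.404)/0.2075 = 4.2271
A = e^4.2271 ≈ 68.52 square kilometres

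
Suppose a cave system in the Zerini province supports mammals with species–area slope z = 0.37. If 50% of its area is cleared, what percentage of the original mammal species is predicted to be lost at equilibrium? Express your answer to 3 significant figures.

S_new/S_old = (A_new/A_old)^z = 0.5^0.37
= exp(0.37 × ln 0.5) = exp(0.37 × -0.6931) = exp(-0.2565) ≈ 0.7738
Fraction lost = 1 − 0.7738 = 0.2262

22.6%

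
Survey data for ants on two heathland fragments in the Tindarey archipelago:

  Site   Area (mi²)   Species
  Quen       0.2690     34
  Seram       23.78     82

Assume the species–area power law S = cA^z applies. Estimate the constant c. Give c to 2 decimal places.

44.00

z = ln(S₂/S₁) / ln(A₂/A₁) = ln(82/34) / ln(23.78/0.269) = 0.8804 / 4.4819 = 0.1964
c = S₁ / A₁^z = 34 / 0.269^0.1964 = 34 / 0.7727 = 44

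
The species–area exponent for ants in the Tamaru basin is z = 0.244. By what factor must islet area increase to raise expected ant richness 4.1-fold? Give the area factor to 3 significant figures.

325

(A₂/A₁)^0.244 = 4.1, so A₂/A₁ = 4.1^(1/0.244) = 4.1^4.098
ln(A₂/A₁) = ln 4.1 / 0.244 = 1.4110 / 0.244 = 5.7827
A₂/A₁ = e^5.7827 ≈ 324.6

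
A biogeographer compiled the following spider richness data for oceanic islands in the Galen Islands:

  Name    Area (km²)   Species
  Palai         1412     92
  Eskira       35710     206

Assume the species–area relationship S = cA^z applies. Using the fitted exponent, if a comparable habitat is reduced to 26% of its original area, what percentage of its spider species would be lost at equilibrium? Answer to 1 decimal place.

z = ln(206/92) / ln(35710/1412) = 0.8061 / 3.2304 = 0.2495
S_new/S_old = (A_new/A_old)^z = 0.26^0.2495 = exp(0.2495 × -1.3471) = 0.7145
Fraction lost = 1 − 0.7145 = 0.2855

28.5%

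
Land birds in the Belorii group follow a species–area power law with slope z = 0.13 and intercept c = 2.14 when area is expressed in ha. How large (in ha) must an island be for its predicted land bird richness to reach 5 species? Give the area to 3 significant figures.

684 ha

5 = 2.14 × A^0.13  ⇒  A^0.13 = 5/2.14 = 2.336
ln A = ln(2.336) / 0.13 = 0.8486 / 0.13 = 6.5279
A = e^6.5279 ≈ 684 ha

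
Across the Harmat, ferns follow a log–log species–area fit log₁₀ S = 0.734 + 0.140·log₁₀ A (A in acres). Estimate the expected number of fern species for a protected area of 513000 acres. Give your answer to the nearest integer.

S = 5.42 × 513000^0.14 = 5.42 × 6.301 ≈ 34.15

34 species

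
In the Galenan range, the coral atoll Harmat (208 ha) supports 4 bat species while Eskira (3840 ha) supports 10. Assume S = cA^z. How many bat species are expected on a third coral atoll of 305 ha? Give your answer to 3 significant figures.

4.51

z = ln(10/4) / ln(3840/208) = 0.9163 / 2.9157 = 0.3143
c = 4 / 208^0.3143 = 4 / 5.352 = 0.7474
S₃ = 0.7474 × 305^0.3143 = 0.7474 × 6.036 ≈ 4.511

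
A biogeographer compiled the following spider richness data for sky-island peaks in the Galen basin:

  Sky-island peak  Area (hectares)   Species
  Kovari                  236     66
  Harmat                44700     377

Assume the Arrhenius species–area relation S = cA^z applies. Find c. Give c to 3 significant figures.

10.7

z = ln(S₂/S₁) / ln(A₂/A₁) = ln(377/66) / ln(44700/236) = 1.7426 / 5.2439 = 0.3323
c = S₁ / A₁^z = 66 / 236^0.3323 = 66 / 6.145 = 10.74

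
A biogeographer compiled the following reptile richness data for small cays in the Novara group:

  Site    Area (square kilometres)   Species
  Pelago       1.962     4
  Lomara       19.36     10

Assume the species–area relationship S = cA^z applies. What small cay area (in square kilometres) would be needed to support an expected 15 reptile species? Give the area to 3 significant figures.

z = ln(10/4) / ln(19.36/1.962) = 0.9163 / 2.2892 = 0.4003
c = 4 / 1.962^0.4003 = 4 / 1.31 = 3.054
A = (15/3.054)^(1/0.4003) ⇒ ln A = ln(4.911)/0.4003 = 3.9762
A = e^3.9762 ≈ 53.31 square kilometres

53.3 square kilometres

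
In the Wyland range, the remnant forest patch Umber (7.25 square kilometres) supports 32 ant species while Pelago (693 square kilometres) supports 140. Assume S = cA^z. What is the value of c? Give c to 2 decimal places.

z = ln(S₂/S₁) / ln(A₂/A₁) = ln(140/32) / ln(693/7.25) = 1.4759 / 4.5600 = 0.3237
c = S₁ / A₁^z = 32 / 7.25^0.3237 = 32 / 1.899 = 16.85

16.85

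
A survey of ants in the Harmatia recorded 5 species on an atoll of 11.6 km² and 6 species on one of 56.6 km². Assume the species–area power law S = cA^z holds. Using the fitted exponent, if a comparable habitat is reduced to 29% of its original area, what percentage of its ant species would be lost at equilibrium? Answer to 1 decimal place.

13.3%

z = ln(6/5) / ln(56.6/11.6) = 0.1823 / 1.5850 = 0.1150
S_new/S_old = (A_new/A_old)^z = 0.29^0.1150 = exp(0.1150 × -1.2379) = 0.8673
Fraction lost = 1 − 0.8673 = 0.1327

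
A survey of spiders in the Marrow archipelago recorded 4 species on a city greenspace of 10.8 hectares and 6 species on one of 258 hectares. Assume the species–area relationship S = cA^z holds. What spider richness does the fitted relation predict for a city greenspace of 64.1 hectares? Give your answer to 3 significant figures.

z = ln(6/4) / ln(258/10.8) = 0.4055 / 3.1734 = 0.1278
c = 4 / 10.8^0.1278 = 4 / 1.355 = 2.951
S₃ = 2.951 × 64.1^0.1278 = 2.951 × 1.702 ≈ 5.022

5.02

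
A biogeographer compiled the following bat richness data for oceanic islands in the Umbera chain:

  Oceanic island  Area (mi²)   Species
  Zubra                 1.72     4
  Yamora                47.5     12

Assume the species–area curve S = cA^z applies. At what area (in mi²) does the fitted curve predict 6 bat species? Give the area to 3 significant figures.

5.85 mi²

z = ln(12/4) / ln(47.5/1.72) = 1.0986 / 3.3184 = 0.3311
c = 4 / 1.72^0.3311 = 4 / 1.197 = 3.343
A = (6/3.343)^(1/0.3311) ⇒ ln A = ln(1.795)/0.3311 = 1.7670
A = e^1.7670 ≈ 5.854 mi²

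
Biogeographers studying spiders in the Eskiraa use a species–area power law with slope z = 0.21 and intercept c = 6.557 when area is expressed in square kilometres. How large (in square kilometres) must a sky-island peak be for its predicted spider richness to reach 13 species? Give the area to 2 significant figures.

13 = 6.557 × A^0.21  ⇒  A^0.21 = 13/6.557 = 1.983
ln A = ln(1.983) / 0.21 = 0.6844 / 0.21 = 3.2591
A = e^3.2591 ≈ 26.03 square kilometres

26 square kilometres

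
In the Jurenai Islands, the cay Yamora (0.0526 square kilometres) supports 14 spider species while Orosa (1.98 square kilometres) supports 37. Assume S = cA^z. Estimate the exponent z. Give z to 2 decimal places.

Taking logs: ln S = ln c + z ln A, so z = (ln S₂ − ln S₁)/(ln A₂ − ln A₁).
z = ln(37/14) / ln(1.98/0.0526) = ln(2.643) / ln(37.64) = 0.9719 / 3.6281 = 0.2679

0.27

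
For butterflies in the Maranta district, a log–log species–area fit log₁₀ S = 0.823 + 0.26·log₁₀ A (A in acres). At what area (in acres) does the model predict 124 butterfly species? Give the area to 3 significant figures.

77000 acres

124 = 6.653 × A^0.26  ⇒  A^0.26 = 124/6.653 = 18.64
ln A = ln(18.64) / 0.26 = 2.9253 / 0.26 = 11.2510
A = e^11.2510 ≈ 76955 acres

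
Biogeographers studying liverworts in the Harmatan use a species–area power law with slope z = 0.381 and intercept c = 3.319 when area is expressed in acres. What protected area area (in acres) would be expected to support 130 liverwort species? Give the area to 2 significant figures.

130 = 3.319 × A^0.381  ⇒  A^0.381 = 130/3.319 = 39.17
ln A = ln(39.17) / 0.381 = 3.6679 / 0.381 = 9.6270
A = e^9.6270 ≈ 15168 acres

15000 acres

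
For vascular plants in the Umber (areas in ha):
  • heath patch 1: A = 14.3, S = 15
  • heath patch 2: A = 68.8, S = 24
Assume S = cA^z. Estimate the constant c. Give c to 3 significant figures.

6.77

z = ln(S₂/S₁) / ln(A₂/A₁) = ln(24/15) / ln(68.8/14.3) = 0.4700 / 1.5709 = 0.2992
c = S₁ / A₁^z = 15 / 14.3^0.2992 = 15 / 2.216 = 6.768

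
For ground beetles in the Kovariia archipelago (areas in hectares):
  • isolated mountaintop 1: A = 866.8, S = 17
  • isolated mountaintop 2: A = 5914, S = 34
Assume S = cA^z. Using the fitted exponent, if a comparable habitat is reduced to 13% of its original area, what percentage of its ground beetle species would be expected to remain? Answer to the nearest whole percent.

z = ln(34/17) / ln(5914/866.8) = 0.6931 / 1.9203 = 0.3610
S_new/S_old = (A_new/A_old)^z = 0.13^0.3610 = exp(0.3610 × -2.0402) = 0.4788

48%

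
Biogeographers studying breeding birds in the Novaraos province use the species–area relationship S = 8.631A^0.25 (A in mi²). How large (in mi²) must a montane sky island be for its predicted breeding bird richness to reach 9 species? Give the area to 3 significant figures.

1.18 mi²

9 = 8.631 × A^0.25  ⇒  A^0.25 = 9/8.631 = 1.043
ln A = ln(1.043) / 0.25 = 0.0419 / 0.25 = 0.1675
A = e^0.1675 ≈ 1.182 mi²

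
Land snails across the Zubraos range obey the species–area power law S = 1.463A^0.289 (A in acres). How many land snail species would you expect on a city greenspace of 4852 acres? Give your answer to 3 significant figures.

17.0

S = 1.463 × 4852^0.289
ln S = ln 1.463 + 0.289 × ln 4852 = 0.3805 + 0.289 × 8.4871 = 2.8333
S = e^2.8333 ≈ 17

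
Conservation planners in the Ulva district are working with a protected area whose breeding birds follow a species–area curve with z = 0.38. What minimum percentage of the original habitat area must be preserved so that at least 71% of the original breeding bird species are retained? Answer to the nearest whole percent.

41%

Need (A_new/A_old)^0.38 = 0.71, so A_new/A_old = 0.71^(1/0.38) = 0.71^2.632
ln(A_new/A_old) = ln 0.71 / 0.38 = -0.3425 / 0.38 = -0.9013
A_new/A_old = e^-0.9013 ≈ 0.406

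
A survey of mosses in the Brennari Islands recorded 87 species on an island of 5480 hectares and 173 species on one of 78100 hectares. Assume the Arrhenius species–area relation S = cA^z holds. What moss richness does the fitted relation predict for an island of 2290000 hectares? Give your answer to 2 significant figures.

z = ln(173/87) / ln(78100/5480) = 0.6874 / 2.6569 = 0.2587
c = 87 / 5480^0.2587 = 87 / 9.274 = 9.381
S₃ = 9.381 × 2290000^0.2587 = 9.381 × 44.2 ≈ 414.6

410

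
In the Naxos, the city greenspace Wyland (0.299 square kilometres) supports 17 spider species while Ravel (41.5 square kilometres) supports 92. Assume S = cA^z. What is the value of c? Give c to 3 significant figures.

25.7

z = ln(S₂/S₁) / ln(A₂/A₁) = ln(92/17) / ln(41.5/0.299) = 1.6886 / 4.9330 = 0.3423
c = S₁ / A₁^z = 17 / 0.299^0.3423 = 17 / 0.6615 = 25.7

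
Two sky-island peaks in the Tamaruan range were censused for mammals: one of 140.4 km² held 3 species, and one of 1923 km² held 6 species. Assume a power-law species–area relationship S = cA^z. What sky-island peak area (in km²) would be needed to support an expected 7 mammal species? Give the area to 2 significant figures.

z = ln(6/3) / ln(1923/140.4) = 0.6931 / 2.6171 = 0.2648
c = 3 / 140.4^0.2648 = 3 / 3.704 = 0.8098
A = (7/0.8098)^(1/0.2648) ⇒ ln A = ln(8.644)/0.2648 = 8.1437
A = e^8.1437 ≈ 3442 km²

3400 km²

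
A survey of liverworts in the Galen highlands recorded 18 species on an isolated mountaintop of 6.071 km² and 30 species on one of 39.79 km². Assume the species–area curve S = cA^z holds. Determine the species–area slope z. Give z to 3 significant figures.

Taking logs: ln S = ln c + z ln A, so z = (ln S₂ − ln S₁)/(ln A₂ − ln A₁).
z = ln(30/18) / ln(39.79/6.071) = ln(1.667) / ln(6.554) = 0.5108 / 1.8801 = 0.2717

0.272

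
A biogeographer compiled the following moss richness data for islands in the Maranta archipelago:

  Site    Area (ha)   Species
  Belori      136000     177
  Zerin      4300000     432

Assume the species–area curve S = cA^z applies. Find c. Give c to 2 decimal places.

z = ln(S₂/S₁) / ln(A₂/A₁) = ln(432/177) / ln(4300000/136000) = 0.8923 / 3.4537 = 0.2584
c = S₁ / A₁^z = 177 / 136000^0.2584 = 177 / 21.2 = 8.35

8.35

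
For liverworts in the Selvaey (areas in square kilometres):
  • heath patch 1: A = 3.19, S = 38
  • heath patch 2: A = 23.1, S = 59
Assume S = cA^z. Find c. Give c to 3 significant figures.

29.4

z = ln(S₂/S₁) / ln(A₂/A₁) = ln(59/38) / ln(23.1/3.19) = 0.4400 / 1.9798 = 0.2222
c = S₁ / A₁^z = 38 / 3.19^0.2222 = 38 / 1.294 = 29.37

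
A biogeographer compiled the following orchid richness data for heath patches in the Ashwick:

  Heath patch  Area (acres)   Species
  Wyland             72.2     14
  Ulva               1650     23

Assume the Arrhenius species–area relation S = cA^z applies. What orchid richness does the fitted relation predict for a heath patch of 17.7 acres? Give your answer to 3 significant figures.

11.2

z = ln(23/14) / ln(1650/72.2) = 0.4964 / 3.1291 = 0.1587
c = 14 / 72.2^0.1587 = 14 / 1.972 = 7.1
S₃ = 7.1 × 17.7^0.1587 = 7.1 × 1.578 ≈ 11.2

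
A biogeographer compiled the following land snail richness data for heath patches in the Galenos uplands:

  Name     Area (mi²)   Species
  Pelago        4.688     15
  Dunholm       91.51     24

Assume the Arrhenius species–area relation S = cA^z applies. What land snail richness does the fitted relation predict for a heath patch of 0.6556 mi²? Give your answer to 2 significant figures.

z = ln(24/15) / ln(91.51/4.688) = 0.4700 / 2.9714 = 0.1582
c = 15 / 4.688^0.1582 = 15 / 1.277 = 11.75
S₃ = 11.75 × 0.6556^0.1582 = 11.75 × 0.9354 ≈ 10.99

11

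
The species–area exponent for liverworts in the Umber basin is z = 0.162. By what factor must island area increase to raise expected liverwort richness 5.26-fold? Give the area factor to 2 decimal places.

28218.20

(A₂/A₁)^0.162 = 5.26, so A₂/A₁ = 5.26^(1/0.162) = 5.26^6.173
ln(A₂/A₁) = ln 5.26 / 0.162 = 1.6601 / 0.162 = 10.2477
A₂/A₁ = e^10.2477 ≈ 28218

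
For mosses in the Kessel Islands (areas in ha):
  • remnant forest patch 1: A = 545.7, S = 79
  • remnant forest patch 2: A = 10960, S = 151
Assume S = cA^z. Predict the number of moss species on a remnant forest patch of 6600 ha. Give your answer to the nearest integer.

135

z = ln(151/79) / ln(10960/545.7) = 0.6478 / 2.9999 = 0.2159
c = 79 / 545.7^0.2159 = 79 / 3.9 = 20.26
S₃ = 20.26 × 6600^0.2159 = 20.26 × 6.681 ≈ 135.3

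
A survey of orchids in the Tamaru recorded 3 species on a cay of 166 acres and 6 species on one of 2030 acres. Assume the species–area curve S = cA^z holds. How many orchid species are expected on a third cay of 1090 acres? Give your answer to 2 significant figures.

z = ln(6/3) / ln(2030/166) = 0.6931 / 2.5038 = 0.2768
c = 3 / 166^0.2768 = 3 / 4.117 = 0.7286
S₃ = 0.7286 × 1090^0.2768 = 0.7286 × 6.932 ≈ 5.051

5.1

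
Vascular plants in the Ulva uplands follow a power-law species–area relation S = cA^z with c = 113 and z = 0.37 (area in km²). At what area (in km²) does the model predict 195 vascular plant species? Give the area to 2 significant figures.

4.4 km²

195 = 113 × A^0.37  ⇒  A^0.37 = 195/113 = 1.726
ln A = ln(1.726) / 0.37 = 0.5456 / 0.37 = 1.4746
A = e^1.4746 ≈ 4.369 km²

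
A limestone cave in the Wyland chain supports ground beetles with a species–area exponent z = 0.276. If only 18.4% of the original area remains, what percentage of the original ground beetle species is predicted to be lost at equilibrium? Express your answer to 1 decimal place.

37.3%

S_new/S_old = (A_new/A_old)^z = 0.184^0.276
= exp(0.276 × ln 0.184) = exp(0.276 × -1.6928) = exp(-0.4672) ≈ 0.6267
Fraction lost = 1 − 0.6267 = 0.3733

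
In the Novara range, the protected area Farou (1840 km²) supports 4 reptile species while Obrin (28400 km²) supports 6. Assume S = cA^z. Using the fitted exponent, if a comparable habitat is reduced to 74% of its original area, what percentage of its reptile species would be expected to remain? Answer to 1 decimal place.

z = ln(6/4) / ln(28400/1840) = 0.4055 / 2.7366 = 0.1482
S_new/S_old = (A_new/A_old)^z = 0.74^0.1482 = exp(0.1482 × -0.3011) = 0.9564

95.6%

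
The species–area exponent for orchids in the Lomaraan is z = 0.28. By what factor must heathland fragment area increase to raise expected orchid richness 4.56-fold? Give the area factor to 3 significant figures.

(A₂/A₁)^0.28 = 4.56, so A₂/A₁ = 4.56^(1/0.28) = 4.56^3.571
ln(A₂/A₁) = ln 4.56 / 0.28 = 1.5173 / 0.28 = 5.4190
A₂/A₁ = e^5.4190 ≈ 225.7

226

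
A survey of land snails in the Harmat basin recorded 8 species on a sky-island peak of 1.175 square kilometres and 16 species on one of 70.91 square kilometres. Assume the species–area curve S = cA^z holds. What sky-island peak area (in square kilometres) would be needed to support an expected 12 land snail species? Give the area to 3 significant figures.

z = ln(16/8) / ln(70.91/1.175) = 0.6931 / 4.1001 = 0.1691
c = 8 / 1.175^0.1691 = 8 / 1.028 = 7.785
A = (12/7.785)^(1/0.1691) ⇒ ln A = ln(1.541)/0.1691 = 2.5597
A = e^2.5597 ≈ 12.93 square kilometres

12.9 square kilometres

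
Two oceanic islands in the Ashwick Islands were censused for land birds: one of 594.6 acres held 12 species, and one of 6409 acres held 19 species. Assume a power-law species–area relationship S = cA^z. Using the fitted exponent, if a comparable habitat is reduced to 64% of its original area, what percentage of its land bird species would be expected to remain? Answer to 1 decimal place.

91.7%

z = ln(19/12) / ln(6409/594.6) = 0.4595 / 2.3776 = 0.1933
S_new/S_old = (A_new/A_old)^z = 0.64^0.1933 = exp(0.1933 × -0.4463) = 0.9174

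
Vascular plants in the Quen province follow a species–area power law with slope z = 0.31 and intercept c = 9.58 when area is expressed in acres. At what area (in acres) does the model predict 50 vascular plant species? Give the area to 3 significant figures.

206 acres

50 = 9.58 × A^0.31  ⇒  A^0.31 = 50/9.58 = 5.219
ln A = ln(5.219) / 0.31 = 1.6523 / 0.31 = 5.3301
A = e^5.3301 ≈ 206.5 acres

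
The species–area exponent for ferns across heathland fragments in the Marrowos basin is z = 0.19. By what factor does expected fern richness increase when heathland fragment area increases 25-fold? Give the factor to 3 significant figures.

S₂/S₁ = (A₂/A₁)^z = 25^0.19
ln(S₂/S₁) = 0.19 × ln 25 = 0.19 × 3.2189 = 0.6116
S₂/S₁ = e^0.6116 ≈ 1.843

1.84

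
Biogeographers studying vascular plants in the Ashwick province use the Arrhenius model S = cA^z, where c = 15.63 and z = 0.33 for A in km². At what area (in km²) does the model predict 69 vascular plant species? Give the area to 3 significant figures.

90.0 km²

69 = 15.63 × A^0.33  ⇒  A^0.33 = 69/15.63 = 4.415
ln A = ln(4.415) / 0.33 = 1.4849 / 0.33 = 4.4997
A = e^4.4997 ≈ 89.99 km²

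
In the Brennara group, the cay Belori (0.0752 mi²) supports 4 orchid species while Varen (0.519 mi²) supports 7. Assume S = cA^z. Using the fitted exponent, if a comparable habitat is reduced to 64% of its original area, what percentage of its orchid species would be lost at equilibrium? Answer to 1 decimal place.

12.1%

z = ln(7/4) / ln(0.519/0.0752) = 0.5596 / 1.9318 = 0.2897
S_new/S_old = (A_new/A_old)^z = 0.64^0.2897 = exp(0.2897 × -0.4463) = 0.8787
Fraction lost = 1 − 0.8787 = 0.1213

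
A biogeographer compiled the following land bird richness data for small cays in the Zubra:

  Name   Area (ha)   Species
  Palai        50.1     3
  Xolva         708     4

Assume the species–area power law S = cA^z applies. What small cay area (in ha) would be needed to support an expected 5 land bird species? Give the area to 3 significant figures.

z = ln(4/3) / ln(708/50.1) = 0.2877 / 2.6484 = 0.1086
c = 3 / 50.1^0.1086 = 3 / 1.53 = 1.961
A = (5/1.961)^(1/0.1086) ⇒ ln A = ln(2.55)/0.1086 = 8.6167
A = e^8.6167 ≈ 5523 ha

5520 ha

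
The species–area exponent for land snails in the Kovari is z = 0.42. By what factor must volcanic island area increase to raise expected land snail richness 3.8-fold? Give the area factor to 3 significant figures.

24.0

(A₂/A₁)^0.42 = 3.8, so A₂/A₁ = 3.8^(1/0.42) = 3.8^2.381
ln(A₂/A₁) = ln 3.8 / 0.42 = 1.3350 / 0.42 = 3.1786
A₂/A₁ = e^3.1786 ≈ 24.01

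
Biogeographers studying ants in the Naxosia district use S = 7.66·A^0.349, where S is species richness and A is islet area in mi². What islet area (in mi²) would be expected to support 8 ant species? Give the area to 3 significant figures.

1.13 mi²

8 = 7.66 × A^0.349  ⇒  A^0.349 = 8/7.66 = 1.044
ln A = ln(1.044) / 0.349 = 0.0434 / 0.349 = 0.1244
A = e^0.1244 ≈ 1.133 mi²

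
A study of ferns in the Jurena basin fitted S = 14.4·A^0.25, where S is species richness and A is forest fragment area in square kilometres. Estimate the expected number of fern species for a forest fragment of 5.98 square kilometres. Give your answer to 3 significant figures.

22.5

S = 14.4 × 5.98^0.25
ln S = ln 14.4 + 0.25 × ln 5.98 = 2.6672 + 0.25 × 1.7884 = 3.1143
S = e^3.1143 ≈ 22.52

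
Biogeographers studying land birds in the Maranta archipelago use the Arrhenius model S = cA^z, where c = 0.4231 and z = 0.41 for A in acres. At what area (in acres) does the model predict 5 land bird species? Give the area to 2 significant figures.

5 = 0.4231 × A^0.41  ⇒  A^0.41 = 5/0.4231 = 11.82
ln A = ln(11.82) / 0.41 = 2.4696 / 0.41 = 6.0234
A = e^6.0234 ≈ 413 acres

410 acres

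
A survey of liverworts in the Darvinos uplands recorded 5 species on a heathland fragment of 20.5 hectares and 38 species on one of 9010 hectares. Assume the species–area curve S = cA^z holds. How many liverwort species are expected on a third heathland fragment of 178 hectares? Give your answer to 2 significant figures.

10

z = ln(38/5) / ln(9010/20.5) = 2.0281 / 6.0857 = 0.3333
c = 5 / 20.5^0.3333 = 5 / 2.736 = 1.827
S₃ = 1.827 × 178^0.3333 = 1.827 × 5.623 ≈ 10.28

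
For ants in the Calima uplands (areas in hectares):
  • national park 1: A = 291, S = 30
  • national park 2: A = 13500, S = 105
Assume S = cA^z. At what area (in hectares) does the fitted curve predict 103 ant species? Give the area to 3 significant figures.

z = ln(105/30) / ln(13500/291) = 1.2528 / 3.8371 = 0.3265
c = 30 / 291^0.3265 = 30 / 6.374 = 4.706
A = (103/4.706)^(1/0.3265) ⇒ ln A = ln(21.88)/0.3265 = 9.4515
A = e^9.4515 ≈ 12728 hectares

12700 hectares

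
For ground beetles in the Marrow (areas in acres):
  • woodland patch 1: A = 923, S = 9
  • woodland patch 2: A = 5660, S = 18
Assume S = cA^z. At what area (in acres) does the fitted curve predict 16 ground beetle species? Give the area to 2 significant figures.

z = ln(18/9) / ln(5660/923) = 0.6931 / 1.8135 = 0.3822
c = 9 / 923^0.3822 = 9 / 13.59 = 0.6621
A = (16/0.6621)^(1/0.3822) ⇒ ln A = ln(24.17)/0.3822 = 8.3330
A = e^8.3330 ≈ 4159 acres

4200 acres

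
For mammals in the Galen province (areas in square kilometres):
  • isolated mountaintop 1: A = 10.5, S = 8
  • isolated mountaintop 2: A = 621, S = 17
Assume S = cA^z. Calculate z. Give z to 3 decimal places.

Taking logs: ln S = ln c + z ln A, so z = (ln S₂ − ln S₁)/(ln A₂ − ln A₁).
z = ln(17/8) / ln(621/10.5) = ln(2.125) / ln(59.14) = 0.7538 / 4.0800 = 0.1847

0.185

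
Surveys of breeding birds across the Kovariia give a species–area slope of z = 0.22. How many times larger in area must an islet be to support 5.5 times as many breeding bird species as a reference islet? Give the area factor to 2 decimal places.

(A₂/A₁)^0.22 = 5.5, so A₂/A₁ = 5.5^(1/0.22) = 5.5^4.545
ln(A₂/A₁) = ln 5.5 / 0.22 = 1.7047 / 0.22 = 7.7489
A₂/A₁ = e^7.7489 ≈ 2319

2318.92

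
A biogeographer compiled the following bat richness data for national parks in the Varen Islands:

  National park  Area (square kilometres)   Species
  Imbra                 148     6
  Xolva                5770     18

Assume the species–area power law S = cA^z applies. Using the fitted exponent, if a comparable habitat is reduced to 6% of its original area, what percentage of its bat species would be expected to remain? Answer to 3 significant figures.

z = ln(18/6) / ln(5770/148) = 1.0986 / 3.6632 = 0.2999
S_new/S_old = (A_new/A_old)^z = 0.06^0.2999 = exp(0.2999 × -2.8134) = 0.4301

43.0%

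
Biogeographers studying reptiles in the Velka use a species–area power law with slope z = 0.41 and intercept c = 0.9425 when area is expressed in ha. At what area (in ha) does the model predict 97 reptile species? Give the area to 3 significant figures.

97 = 0.9425 × A^0.41  ⇒  A^0.41 = 97/0.9425 = 102.9
ln A = ln(102.9) / 0.41 = 4.6339 / 0.41 = 11.3023
A = e^11.3023 ≈ 81005 ha

81000 ha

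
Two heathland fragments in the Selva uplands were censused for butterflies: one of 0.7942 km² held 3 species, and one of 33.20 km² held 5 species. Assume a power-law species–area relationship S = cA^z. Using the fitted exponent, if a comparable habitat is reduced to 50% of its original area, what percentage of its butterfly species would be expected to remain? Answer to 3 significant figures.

z = ln(5/3) / ln(33.2/0.7942) = 0.5108 / 3.7330 = 0.1368
S_new/S_old = (A_new/A_old)^z = 0.5^0.1368 = exp(0.1368 × -0.6931) = 0.9095

91.0%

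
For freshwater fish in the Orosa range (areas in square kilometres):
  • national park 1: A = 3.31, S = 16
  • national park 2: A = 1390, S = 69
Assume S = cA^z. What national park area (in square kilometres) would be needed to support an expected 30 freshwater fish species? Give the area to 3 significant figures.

z = ln(69/16) / ln(1390/3.31) = 1.4615 / 6.0401 = 0.2420
c = 16 / 3.31^0.2420 = 16 / 1.336 = 11.98
A = (30/11.98)^(1/0.2420) ⇒ ln A = ln(2.505)/0.2420 = 3.7948
A = e^3.7948 ≈ 44.47 square kilometres

44.5 square kilometres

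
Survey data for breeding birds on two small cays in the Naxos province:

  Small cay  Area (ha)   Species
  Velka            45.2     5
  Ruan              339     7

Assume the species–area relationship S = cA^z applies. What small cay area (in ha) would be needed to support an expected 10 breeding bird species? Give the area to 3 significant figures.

2870 ha

z = ln(7/5) / ln(339/45.2) = 0.3365 / 2.0149 = 0.1670
c = 5 / 45.2^0.1670 = 5 / 1.89 = 2.646
A = (10/2.646)^(1/0.1670) ⇒ ln A = ln(3.779)/0.1670 = 7.9619
A = e^7.9619 ≈ 2869 ha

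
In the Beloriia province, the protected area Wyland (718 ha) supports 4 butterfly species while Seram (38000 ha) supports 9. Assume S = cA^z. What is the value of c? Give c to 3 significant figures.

z = ln(S₂/S₁) / ln(A₂/A₁) = ln(9/4) / ln(38000/718) = 0.8109 / 3.9689 = 0.2043
c = S₁ / A₁^z = 4 / 718^0.2043 = 4 / 3.833 = 1.043

1.04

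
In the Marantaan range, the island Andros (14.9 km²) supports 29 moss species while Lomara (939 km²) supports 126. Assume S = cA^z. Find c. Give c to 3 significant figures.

z = ln(S₂/S₁) / ln(A₂/A₁) = ln(126/29) / ln(939/14.9) = 1.4690 / 4.1435 = 0.3545
c = S₁ / A₁^z = 29 / 14.9^0.3545 = 29 / 2.606 = 11.13

11.1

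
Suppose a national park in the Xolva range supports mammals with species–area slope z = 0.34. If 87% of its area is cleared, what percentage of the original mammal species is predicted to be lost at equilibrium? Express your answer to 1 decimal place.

S_new/S_old = (A_new/A_old)^z = 0.13^0.34
= exp(0.34 × ln 0.13) = exp(0.34 × -2.0402) = exp(-0.6937) ≈ 0.4997
Fraction lost = 1 − 0.4997 = 0.5003

50.0%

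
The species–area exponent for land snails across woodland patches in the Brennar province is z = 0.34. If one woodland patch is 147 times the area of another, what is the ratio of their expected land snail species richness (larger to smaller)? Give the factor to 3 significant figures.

S₂/S₁ = (A₂/A₁)^z = 147^0.34
ln(S₂/S₁) = 0.34 × ln 147 = 0.34 × 4.9904 = 1.6967
S₂/S₁ = e^1.6967 ≈ 5.456

5.46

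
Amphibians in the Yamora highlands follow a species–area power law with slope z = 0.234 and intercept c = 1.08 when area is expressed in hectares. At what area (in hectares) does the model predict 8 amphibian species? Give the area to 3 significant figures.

5210 hectares

8 = 1.08 × A^0.234  ⇒  A^0.234 = 8/1.08 = 7.407
ln A = ln(7.407) / 0.234 = 2.0025 / 0.234 = 8.5576
A = e^8.5576 ≈ 5206 hectares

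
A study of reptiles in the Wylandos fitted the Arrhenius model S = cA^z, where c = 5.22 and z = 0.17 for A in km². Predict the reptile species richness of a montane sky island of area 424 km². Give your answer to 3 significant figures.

S = 5.22 × 424^0.17 = 5.22 × 2.797 ≈ 14.6

14.6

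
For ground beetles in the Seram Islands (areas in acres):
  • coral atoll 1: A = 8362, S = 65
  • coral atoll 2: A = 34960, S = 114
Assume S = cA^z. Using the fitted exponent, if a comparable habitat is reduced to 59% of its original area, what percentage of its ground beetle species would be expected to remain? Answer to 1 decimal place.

81.3%

z = ln(114/65) / ln(34960/8362) = 0.5618 / 1.4305 = 0.3927
S_new/S_old = (A_new/A_old)^z = 0.59^0.3927 = exp(0.3927 × -0.5276) = 0.8128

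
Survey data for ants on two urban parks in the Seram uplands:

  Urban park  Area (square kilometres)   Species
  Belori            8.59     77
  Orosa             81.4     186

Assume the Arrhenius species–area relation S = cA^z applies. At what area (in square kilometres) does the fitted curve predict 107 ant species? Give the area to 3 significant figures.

19.9 square kilometres

z = ln(186/77) / ln(81.4/8.59) = 0.8819 / 2.2488 = 0.3922
c = 77 / 8.59^0.3922 = 77 / 2.324 = 33.13
A = (107/33.13)^(1/0.3922) ⇒ ln A = ln(3.23)/0.3922 = 2.9895
A = e^2.9895 ≈ 19.88 square kilometres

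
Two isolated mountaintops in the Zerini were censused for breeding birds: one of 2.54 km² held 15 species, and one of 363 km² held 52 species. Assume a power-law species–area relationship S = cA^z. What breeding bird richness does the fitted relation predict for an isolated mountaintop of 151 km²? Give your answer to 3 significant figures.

z = ln(52/15) / ln(363/2.54) = 1.2432 / 4.9622 = 0.2505
c = 15 / 2.54^0.2505 = 15 / 1.263 = 11.88
S₃ = 11.88 × 151^0.2505 = 11.88 × 3.515 ≈ 41.74

41.7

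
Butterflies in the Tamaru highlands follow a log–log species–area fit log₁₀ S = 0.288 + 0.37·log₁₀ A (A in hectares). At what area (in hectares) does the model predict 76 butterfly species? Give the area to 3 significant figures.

20200 hectares

76 = 1.941 × A^0.37  ⇒  A^0.37 = 76/1.941 = 39.16
ln A = ln(39.16) / 0.37 = 3.6676 / 0.37 = 9.9124
A = e^9.9124 ≈ 20179 hectares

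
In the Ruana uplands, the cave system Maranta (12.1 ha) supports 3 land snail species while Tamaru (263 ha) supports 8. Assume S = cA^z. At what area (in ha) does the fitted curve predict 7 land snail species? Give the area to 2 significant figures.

z = ln(8/3) / ln(263/12.1) = 0.9808 / 3.0789 = 0.3186
c = 3 / 12.1^0.3186 = 3 / 2.213 = 1.356
A = (7/1.356)^(1/0.3186) ⇒ ln A = ln(5.163)/0.3186 = 5.1530
A = e^5.1530 ≈ 172.9 ha

170 ha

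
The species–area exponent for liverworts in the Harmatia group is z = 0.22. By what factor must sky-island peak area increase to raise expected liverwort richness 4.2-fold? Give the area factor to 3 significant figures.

681

(A₂/A₁)^0.22 = 4.2, so A₂/A₁ = 4.2^(1/0.22) = 4.2^4.545
ln(A₂/A₁) = ln 4.2 / 0.22 = 1.4351 / 0.22 = 6.5231
A₂/A₁ = e^6.5231 ≈ 680.7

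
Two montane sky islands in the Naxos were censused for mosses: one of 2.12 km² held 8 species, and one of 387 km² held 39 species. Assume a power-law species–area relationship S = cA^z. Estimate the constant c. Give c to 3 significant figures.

z = ln(S₂/S₁) / ln(A₂/A₁) = ln(39/8) / ln(387/2.12) = 1.5841 / 5.2070 = 0.3042
c = S₁ / A₁^z = 8 / 2.12^0.3042 = 8 / 1.257 = 6.365

6.37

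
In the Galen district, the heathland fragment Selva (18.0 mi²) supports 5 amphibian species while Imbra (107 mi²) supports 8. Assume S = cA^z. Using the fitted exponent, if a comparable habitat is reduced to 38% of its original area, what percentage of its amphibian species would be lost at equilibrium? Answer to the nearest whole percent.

z = ln(8/5) / ln(107/18) = 0.4700 / 1.7825 = 0.2637
S_new/S_old = (A_new/A_old)^z = 0.38^0.2637 = exp(0.2637 × -0.9676) = 0.7748
Fraction lost = 1 − 0.7748 = 0.2252

23%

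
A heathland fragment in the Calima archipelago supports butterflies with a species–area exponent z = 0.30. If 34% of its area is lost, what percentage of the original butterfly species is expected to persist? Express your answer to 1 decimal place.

88.3%

S_new/S_old = (A_new/A_old)^z = 0.66^0.3
= exp(0.3 × ln 0.66) = exp(0.3 × -0.4155) = exp(-0.1247) ≈ 0.8828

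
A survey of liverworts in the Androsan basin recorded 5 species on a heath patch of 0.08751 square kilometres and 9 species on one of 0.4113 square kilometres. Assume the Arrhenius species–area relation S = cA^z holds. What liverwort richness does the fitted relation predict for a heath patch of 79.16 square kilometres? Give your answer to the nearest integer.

66

z = ln(9/5) / ln(0.4113/0.08751) = 0.5878 / 1.5476 = 0.3798
c = 5 / 0.08751^0.3798 = 5 / 0.3964 = 12.61
S₃ = 12.61 × 79.16^0.3798 = 12.61 × 5.261 ≈ 66.35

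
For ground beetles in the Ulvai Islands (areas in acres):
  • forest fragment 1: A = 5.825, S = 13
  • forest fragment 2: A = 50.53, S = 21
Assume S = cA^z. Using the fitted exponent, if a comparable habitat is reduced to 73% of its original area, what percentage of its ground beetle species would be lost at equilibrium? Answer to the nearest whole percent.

z = ln(21/13) / ln(50.53/5.825) = 0.4796 / 2.1604 = 0.2220
S_new/S_old = (A_new/A_old)^z = 0.73^0.2220 = exp(0.2220 × -0.3147) = 0.9325
Fraction lost = 1 − 0.9325 = 0.06748

7%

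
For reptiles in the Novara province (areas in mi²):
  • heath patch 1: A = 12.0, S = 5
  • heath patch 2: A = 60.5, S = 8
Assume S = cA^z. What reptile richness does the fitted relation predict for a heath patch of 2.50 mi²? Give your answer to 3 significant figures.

3.17

z = ln(8/5) / ln(60.5/12) = 0.4700 / 1.6177 = 0.2905
c = 5 / 12^0.2905 = 5 / 2.058 = 2.429
S₃ = 2.429 × 2.5^0.2905 = 2.429 × 1.305 ≈ 3.17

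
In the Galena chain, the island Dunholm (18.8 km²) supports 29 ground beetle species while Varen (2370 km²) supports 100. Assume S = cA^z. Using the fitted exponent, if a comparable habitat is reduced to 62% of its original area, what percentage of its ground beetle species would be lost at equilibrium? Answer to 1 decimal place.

11.5%

z = ln(100/29) / ln(2370/18.8) = 1.2379 / 4.8368 = 0.2559
S_new/S_old = (A_new/A_old)^z = 0.62^0.2559 = exp(0.2559 × -0.4780) = 0.8848
Fraction lost = 1 − 0.8848 = 0.1152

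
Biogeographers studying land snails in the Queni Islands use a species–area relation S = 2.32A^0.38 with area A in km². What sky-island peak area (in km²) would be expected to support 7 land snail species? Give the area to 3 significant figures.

18.3 km²

7 = 2.32 × A^0.38  ⇒  A^0.38 = 7/2.32 = 3.017
ln A = ln(3.017) / 0.38 = 1.1043 / 0.38 = 2.9062
A = e^2.9062 ≈ 18.29 km²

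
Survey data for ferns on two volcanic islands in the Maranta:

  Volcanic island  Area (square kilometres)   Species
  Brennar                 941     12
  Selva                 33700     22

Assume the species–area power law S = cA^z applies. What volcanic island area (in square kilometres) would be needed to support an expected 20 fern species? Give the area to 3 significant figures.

19200 square kilometres

z = ln(22/12) / ln(33700/941) = 0.6061 / 3.5783 = 0.1694
c = 12 / 941^0.1694 = 12 / 3.189 = 3.763
A = (20/3.763)^(1/0.1694) ⇒ ln A = ln(5.316)/0.1694 = 9.8626
A = e^9.8626 ≈ 19199 square kilometres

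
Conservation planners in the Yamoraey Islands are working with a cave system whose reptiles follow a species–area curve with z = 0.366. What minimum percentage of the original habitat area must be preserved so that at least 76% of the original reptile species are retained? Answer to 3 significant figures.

Need (A_new/A_old)^0.366 = 0.76, so A_new/A_old = 0.76^(1/0.366) = 0.76^2.732
ln(A_new/A_old) = ln 0.76 / 0.366 = -0.2744 / 0.366 = -0.7498
A_new/A_old = e^-0.7498 ≈ 0.4724

47.2%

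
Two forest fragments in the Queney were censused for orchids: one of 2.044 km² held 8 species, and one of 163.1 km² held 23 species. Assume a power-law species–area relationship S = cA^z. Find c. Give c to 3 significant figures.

z = ln(S₂/S₁) / ln(A₂/A₁) = ln(23/8) / ln(163.1/2.044) = 1.0561 / 4.3795 = 0.2411
c = S₁ / A₁^z = 8 / 2.044^0.2411 = 8 / 1.188 = 6.733

6.73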